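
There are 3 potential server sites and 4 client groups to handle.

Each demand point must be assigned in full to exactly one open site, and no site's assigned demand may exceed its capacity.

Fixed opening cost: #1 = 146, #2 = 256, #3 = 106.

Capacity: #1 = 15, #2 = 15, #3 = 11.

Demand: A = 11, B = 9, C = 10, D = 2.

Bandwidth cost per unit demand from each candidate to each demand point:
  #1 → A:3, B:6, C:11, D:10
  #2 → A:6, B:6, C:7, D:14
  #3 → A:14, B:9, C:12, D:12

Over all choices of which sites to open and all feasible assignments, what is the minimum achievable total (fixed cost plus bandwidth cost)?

712

Open {#1, #2, #3}; cheapest assignment that respects the capacities:
  #1 (cap 15, load 13): A, D — cost 11×3 + 2×10 = 53
  #2 (cap 15, load 10): C — cost 10×7 = 70
  #3 (cap 11, load 9): B — cost 9×9 = 81
  Shipping 204, fixed 508 → total 712.
  Any other capacity-feasible assignment to {#1, #2, #3} ships for at least 204.
Total demand is 32 and no other set of sites has combined capacity ≥ 32, so {#1, #2, #3} is the only feasible choice of open sites. Minimum: 712.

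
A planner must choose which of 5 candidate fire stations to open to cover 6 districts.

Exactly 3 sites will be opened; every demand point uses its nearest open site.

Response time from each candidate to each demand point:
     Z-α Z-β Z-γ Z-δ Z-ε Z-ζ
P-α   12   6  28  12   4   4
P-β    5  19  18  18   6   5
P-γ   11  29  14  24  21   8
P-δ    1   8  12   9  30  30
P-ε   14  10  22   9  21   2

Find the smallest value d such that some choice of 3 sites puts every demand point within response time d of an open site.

12

Open {P-α, P-β, P-δ}.
  Farthest demand point is Z-γ at response time 12 (to P-δ); all others are ≤ 12.
With {P-α, P-γ, P-δ} the worst case is 12.
With {P-α, P-δ, P-ε} the worst case is 12.
No size-3 selection achieves below 12.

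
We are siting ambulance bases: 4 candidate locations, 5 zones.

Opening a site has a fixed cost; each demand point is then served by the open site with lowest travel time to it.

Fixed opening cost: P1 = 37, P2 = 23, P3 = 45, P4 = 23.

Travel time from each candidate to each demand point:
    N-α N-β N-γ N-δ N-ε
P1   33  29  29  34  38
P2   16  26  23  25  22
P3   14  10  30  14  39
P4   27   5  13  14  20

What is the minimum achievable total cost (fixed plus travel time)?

Open {P4}: assign each demand point to its cheapest open site.
  N-α→P4 27, N-β→P4 5, N-γ→P4 13, N-δ→P4 14, N-ε→P4 20
  travel time 79, fixed 23 → total 102.
Compare {P2, P4}: travel time 68 + fixed 46 = 114.
Compare {P3, P4}: travel time 66 + fixed 68 = 134.
Compare {P2}: travel time 112 + fixed 23 = 135.
All other subsets cost ≥ 114. Minimum total cost: 102.

102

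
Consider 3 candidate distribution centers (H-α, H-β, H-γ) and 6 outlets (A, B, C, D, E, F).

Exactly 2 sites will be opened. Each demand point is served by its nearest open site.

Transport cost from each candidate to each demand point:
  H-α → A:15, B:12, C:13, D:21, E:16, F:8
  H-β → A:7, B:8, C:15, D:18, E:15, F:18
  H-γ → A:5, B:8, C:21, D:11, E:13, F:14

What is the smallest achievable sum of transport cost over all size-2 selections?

Open {H-α, H-γ}.
  A→H-γ 5, B→H-γ 8, C→H-α 13, D→H-γ 11, E→H-γ 13, F→H-α 8  ⇒ total 58.
Compare {H-β, H-γ}: total 66.
Compare {H-α, H-β}: total 69.

58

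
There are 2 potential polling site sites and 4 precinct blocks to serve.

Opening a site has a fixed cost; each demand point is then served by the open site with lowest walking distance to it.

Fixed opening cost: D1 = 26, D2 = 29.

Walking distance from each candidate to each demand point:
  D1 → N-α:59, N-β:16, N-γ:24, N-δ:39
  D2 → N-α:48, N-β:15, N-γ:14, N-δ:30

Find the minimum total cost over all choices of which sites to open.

136

Open {D2}: assign each demand point to its cheapest open site.
  N-α→D2 48, N-β→D2 15, N-γ→D2 14, N-δ→D2 30
  walking distance 107, fixed 29 → total 136.
Compare {D1, D2}: walking distance 107 + fixed 55 = 162.
Compare {D1}: walking distance 138 + fixed 26 = 164.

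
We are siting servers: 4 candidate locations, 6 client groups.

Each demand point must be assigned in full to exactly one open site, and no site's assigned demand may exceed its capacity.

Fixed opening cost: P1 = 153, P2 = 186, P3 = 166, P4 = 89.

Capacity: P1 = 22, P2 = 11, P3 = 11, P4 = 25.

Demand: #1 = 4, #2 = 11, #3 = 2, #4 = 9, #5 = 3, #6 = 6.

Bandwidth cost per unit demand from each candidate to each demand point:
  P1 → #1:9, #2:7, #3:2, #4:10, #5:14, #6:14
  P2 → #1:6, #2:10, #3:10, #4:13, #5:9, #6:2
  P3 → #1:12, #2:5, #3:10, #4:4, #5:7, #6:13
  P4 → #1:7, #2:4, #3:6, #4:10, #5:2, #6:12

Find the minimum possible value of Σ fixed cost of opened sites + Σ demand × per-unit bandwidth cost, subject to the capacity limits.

Open {P3, P4}; cheapest assignment that respects the capacities:
  P3 (cap 11, load 11): #3, #4 — cost 2×10 + 9×4 = 56
  P4 (cap 25, load 24): #1, #2, #5, #6 — cost 4×7 + 11×4 + 3×2 + 6×12 = 150
  Shipping 206, fixed 255 → total 461.
  Any other capacity-feasible assignment to {P3, P4} ships for at least 206.
Compare {P2, P4}: its best feasible assignment gives total 463.
Compare {P1, P4}: its best feasible assignment gives total 486.
Every other set of open sites that can feasibly serve all demand totals ≥ 463 even under its best assignment. Minimum: 461.

461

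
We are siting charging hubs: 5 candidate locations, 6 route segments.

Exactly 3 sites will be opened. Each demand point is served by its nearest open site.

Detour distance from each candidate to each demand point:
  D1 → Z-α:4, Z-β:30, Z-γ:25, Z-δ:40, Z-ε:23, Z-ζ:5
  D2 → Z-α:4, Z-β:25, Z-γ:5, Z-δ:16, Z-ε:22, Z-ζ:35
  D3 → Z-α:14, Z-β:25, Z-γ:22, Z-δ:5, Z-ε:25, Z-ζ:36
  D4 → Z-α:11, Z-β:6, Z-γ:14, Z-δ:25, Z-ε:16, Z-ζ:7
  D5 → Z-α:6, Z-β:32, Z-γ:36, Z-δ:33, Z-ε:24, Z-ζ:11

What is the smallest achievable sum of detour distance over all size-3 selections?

43

Open {D2, D3, D4}.
  Z-α→D2 4, Z-β→D4 6, Z-γ→D2 5, Z-δ→D3 5, Z-ε→D4 16, Z-ζ→D4 7  ⇒ total 43.
Compare {D1, D3, D4}: total 50.
Compare {D1, D2, D4}: total 52.
No size-3 selection does better; minimum is 43.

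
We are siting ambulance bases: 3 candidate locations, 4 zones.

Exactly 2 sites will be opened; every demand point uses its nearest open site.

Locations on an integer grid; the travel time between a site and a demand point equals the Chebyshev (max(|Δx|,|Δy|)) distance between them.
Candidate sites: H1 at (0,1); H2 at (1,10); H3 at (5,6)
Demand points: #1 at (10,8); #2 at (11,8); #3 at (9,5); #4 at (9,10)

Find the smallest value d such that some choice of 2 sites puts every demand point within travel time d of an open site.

6

Open {H1, H3}.
  Farthest demand point is #2 at travel time 6 (to H3); all others are ≤ 6.
With {H2, H3} the worst case is 6.
With {H1, H2} the worst case is 10.
No size-2 selection achieves below 6.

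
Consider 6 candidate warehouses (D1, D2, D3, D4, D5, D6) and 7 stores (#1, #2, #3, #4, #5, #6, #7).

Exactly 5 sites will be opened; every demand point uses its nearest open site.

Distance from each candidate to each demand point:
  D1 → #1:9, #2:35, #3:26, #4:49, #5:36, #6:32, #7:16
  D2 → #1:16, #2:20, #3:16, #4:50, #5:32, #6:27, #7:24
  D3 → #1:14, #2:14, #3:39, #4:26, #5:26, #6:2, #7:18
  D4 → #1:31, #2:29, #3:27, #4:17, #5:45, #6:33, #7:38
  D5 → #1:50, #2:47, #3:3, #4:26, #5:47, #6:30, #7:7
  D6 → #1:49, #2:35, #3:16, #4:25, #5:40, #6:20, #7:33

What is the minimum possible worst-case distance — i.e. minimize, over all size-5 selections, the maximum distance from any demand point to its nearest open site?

Open {D1, D2, D3, D4, D5}.
  Farthest demand point is #5 at distance 26 (to D3); all others are ≤ 26.
With {D1, D2, D3, D4, D6} the worst case is 26.
With {D1, D2, D3, D5, D6} the worst case is 26.
No size-5 selection achieves below 26.

26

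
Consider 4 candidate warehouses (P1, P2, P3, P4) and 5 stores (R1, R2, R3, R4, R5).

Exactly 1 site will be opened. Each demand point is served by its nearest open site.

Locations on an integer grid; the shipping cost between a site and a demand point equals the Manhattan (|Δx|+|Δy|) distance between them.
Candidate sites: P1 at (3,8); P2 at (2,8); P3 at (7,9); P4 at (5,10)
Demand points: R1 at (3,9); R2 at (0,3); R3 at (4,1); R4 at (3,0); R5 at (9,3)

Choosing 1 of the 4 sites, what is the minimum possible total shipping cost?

Open {P1}.
  R1→P1 1, R2→P1 8, R3→P1 8, R4→P1 8, R5→P1 11  ⇒ total 36.
Compare {P2}: total 39.
Compare {P4}: total 48.
No size-1 selection does better; minimum is 36.

36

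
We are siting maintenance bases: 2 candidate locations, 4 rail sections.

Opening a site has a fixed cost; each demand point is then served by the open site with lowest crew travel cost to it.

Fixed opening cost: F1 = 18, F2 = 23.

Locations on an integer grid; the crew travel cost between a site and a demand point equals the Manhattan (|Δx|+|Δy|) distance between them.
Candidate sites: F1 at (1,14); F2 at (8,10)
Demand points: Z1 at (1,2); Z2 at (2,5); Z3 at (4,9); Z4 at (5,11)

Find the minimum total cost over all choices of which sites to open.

55

Open {F1}: assign each demand point to its cheapest open site.
  Z1→F1 12, Z2→F1 10, Z3→F1 8, Z4→F1 7
  crew travel cost 37, fixed 18 → total 55.
Compare {F2}: crew travel cost 35 + fixed 23 = 58.
Compare {F1, F2}: crew travel cost 31 + fixed 41 = 72.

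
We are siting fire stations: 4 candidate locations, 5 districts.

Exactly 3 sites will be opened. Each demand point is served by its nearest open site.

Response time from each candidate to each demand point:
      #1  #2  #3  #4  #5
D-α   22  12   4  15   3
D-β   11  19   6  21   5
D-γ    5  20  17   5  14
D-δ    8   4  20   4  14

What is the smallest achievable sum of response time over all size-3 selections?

20

Open {D-α, D-γ, D-δ}.
  #1→D-γ 5, #2→D-δ 4, #3→D-α 4, #4→D-δ 4, #5→D-α 3  ⇒ total 20.
Compare {D-α, D-β, D-δ}: total 23.
Compare {D-β, D-γ, D-δ}: total 24.
No size-3 selection does better; minimum is 20.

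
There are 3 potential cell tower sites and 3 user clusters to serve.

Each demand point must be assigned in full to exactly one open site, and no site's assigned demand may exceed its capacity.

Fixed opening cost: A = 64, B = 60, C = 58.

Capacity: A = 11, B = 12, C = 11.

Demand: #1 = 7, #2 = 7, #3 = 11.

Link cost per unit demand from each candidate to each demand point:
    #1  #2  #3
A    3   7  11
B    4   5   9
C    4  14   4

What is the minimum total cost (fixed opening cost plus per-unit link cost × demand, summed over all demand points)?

Open {A, B, C}; cheapest assignment that respects the capacities:
  A (cap 11, load 7): #1 — cost 7×3 = 21
  B (cap 12, load 7): #2 — cost 7×5 = 35
  C (cap 11, load 11): #3 — cost 11×4 = 44
  Shipping 100, fixed 182 → total 282.
  Any other capacity-feasible assignment to {A, B, C} ships for at least 100.
Total demand is 25 and no other set of sites has combined capacity ≥ 25, so {A, B, C} is the only feasible choice of open sites. Minimum: 282.

282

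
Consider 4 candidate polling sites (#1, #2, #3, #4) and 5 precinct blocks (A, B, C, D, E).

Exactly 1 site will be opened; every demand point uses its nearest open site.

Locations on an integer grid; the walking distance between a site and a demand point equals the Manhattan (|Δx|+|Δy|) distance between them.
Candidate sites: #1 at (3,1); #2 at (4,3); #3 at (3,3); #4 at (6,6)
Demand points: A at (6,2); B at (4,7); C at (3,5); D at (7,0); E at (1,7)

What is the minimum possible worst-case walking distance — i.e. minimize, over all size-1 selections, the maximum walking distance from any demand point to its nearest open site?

Open {#2}.
  Farthest demand point is E at walking distance 7 (to #2); all others are ≤ 7.
With {#3} the worst case is 7.
With {#4} the worst case is 7.
No size-1 selection achieves below 7.

7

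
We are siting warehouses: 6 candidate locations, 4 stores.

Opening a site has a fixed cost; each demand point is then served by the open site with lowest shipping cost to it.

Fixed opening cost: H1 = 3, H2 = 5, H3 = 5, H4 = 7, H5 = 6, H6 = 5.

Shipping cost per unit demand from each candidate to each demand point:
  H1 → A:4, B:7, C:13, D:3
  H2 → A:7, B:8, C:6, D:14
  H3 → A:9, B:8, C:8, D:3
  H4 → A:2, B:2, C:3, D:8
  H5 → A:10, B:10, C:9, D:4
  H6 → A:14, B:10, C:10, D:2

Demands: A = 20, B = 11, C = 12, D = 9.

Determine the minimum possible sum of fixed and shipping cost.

Open {H4, H6}: assign each demand point to its cheapest open site.
  A→H4 20×2=40, B→H4 11×2=22, C→H4 12×3=36, D→H6 9×2=18
  shipping cost 116, fixed 12 → total 128.
Compare {H1, H4, H6}: shipping cost 116 + fixed 15 = 131.
Compare {H2, H4, H6}: shipping cost 116 + fixed 17 = 133.
Compare {H3, H4, H6}: shipping cost 116 + fixed 17 = 133.
All other subsets cost ≥ 131. Minimum total cost: 128.

128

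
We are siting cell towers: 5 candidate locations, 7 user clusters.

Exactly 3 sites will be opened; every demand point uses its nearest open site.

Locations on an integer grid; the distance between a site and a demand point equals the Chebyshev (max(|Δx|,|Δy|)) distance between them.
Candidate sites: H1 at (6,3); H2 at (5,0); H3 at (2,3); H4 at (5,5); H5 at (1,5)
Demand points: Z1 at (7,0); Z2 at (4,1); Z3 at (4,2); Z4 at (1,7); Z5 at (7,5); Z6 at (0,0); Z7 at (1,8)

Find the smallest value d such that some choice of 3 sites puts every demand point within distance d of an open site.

3

Open {H1, H3, H5}.
  Farthest demand point is Z1 at distance 3 (to H1); all others are ≤ 3.
With {H1, H3, H4} the worst case is 4.
With {H2, H3, H4} the worst case is 4.
No size-3 selection achieves below 3.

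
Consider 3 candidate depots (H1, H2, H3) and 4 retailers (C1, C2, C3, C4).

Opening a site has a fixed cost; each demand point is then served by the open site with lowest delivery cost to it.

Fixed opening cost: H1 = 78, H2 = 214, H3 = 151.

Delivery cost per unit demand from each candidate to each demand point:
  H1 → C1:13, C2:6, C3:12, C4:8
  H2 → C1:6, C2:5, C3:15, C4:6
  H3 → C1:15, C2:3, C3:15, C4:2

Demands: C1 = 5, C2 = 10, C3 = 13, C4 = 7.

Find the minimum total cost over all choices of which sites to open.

415

Open {H1}: assign each demand point to its cheapest open site.
  C1→H1 5×13=65, C2→H1 10×6=60, C3→H1 13×12=156, C4→H1 7×8=56
  delivery cost 337, fixed 78 → total 415.
Compare {H3}: delivery cost 314 + fixed 151 = 465.
Compare {H1, H3}: delivery cost 265 + fixed 229 = 494.
Compare {H2}: delivery cost 317 + fixed 214 = 531.
All other subsets cost ≥ 465. Minimum total cost: 415.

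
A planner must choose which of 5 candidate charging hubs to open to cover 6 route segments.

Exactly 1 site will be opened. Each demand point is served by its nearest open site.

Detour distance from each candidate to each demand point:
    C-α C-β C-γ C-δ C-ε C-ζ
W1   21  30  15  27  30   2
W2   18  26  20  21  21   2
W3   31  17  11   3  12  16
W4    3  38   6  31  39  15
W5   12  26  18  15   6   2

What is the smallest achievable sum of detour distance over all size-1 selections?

79

Open {W5}.
  C-α→W5 12, C-β→W5 26, C-γ→W5 18, C-δ→W5 15, C-ε→W5 6, C-ζ→W5 2  ⇒ total 79.
Compare {W3}: total 90.
Compare {W2}: total 108.
No size-1 selection does better; minimum is 79.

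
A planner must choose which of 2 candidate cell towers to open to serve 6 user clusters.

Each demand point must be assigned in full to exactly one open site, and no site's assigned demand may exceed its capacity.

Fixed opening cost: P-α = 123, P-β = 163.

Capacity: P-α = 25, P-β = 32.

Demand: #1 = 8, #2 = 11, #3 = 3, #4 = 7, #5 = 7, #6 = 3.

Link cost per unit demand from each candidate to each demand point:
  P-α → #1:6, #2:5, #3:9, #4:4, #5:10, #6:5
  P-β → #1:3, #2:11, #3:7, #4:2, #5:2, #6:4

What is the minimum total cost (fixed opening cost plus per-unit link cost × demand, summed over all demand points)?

426

Open {P-α, P-β}; cheapest assignment that respects the capacities:
  P-α (cap 25, load 11): #2 — cost 11×5 = 55
  P-β (cap 32, load 28): #1, #3, #4, #5, #6 — cost 8×3 + 3×7 + 7×2 + 7×2 + 3×4 = 85
  Shipping 140, fixed 286 → total 426.
  Any other capacity-feasible assignment to {P-α, P-β} ships for at least 140.
Total demand is 39 and no other set of sites has combined capacity ≥ 39, so {P-α, P-β} is the only feasible choice of open sites. Minimum: 426.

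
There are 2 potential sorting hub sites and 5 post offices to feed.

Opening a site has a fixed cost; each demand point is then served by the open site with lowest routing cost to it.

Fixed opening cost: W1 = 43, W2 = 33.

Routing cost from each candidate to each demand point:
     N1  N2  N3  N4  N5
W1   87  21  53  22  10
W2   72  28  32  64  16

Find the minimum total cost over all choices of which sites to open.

Open {W1, W2}: assign each demand point to its cheapest open site.
  N1→W2 72, N2→W1 21, N3→W2 32, N4→W1 22, N5→W1 10
  routing cost 157, fixed 76 → total 233.
Compare {W1}: routing cost 193 + fixed 43 = 236.
Compare {W2}: routing cost 212 + fixed 33 = 245.

233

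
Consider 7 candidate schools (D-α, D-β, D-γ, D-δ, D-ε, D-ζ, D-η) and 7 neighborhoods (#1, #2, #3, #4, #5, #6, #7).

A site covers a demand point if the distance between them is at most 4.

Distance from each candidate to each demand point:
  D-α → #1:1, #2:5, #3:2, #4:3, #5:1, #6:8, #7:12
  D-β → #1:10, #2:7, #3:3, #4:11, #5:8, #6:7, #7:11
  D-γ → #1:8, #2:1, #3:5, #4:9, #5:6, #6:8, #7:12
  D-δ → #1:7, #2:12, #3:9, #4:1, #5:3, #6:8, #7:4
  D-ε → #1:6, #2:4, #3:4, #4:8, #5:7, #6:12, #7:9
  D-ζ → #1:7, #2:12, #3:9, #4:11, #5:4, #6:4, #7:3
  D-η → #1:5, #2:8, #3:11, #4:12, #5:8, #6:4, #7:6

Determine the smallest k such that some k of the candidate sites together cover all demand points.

Coverage sets (demand points within 4 of each site):
  D-α: {#1, #3, #4, #5}
  D-β: {#3}
  D-γ: {#2}
  D-δ: {#4, #5, #7}
  D-ε: {#2, #3}
  D-ζ: {#5, #6, #7}
  D-η: {#6}
No 2 sites suffice: every size-2 union leaves at least one demand point uncovered.
But {D-α, D-γ, D-ζ} covers everything, so the minimum is 3.

3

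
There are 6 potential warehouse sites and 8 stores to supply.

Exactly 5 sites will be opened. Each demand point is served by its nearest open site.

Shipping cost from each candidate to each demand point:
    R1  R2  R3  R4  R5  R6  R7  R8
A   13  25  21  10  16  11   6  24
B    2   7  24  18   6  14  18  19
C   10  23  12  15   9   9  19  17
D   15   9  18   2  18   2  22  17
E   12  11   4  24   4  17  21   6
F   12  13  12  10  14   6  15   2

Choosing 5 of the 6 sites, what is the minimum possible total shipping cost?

29

Open {A, B, D, E, F}.
  R1→B 2, R2→B 7, R3→E 4, R4→D 2, R5→E 4, R6→D 2, R7→A 6, R8→F 2  ⇒ total 29.
Compare {A, B, C, D, E}: total 33.
Compare {B, C, D, E, F}: total 38.
No size-5 selection does better; minimum is 29.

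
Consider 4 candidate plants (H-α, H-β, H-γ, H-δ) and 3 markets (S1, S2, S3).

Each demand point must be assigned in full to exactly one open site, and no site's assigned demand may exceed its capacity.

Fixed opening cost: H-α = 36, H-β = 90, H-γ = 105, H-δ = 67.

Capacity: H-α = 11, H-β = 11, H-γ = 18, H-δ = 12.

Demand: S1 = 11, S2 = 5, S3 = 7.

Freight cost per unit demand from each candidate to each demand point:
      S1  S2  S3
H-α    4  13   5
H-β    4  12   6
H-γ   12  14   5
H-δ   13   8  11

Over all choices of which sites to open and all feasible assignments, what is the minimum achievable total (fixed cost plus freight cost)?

Open {H-α, H-δ}; cheapest assignment that respects the capacities:
  H-α (cap 11, load 11): S1 — cost 11×4 = 44
  H-δ (cap 12, load 12): S2, S3 — cost 5×8 + 7×11 = 117
  Shipping 161, fixed 103 → total 264.
  Any other capacity-feasible assignment to {H-α, H-δ} ships for at least 161.
Compare {H-α, H-γ}: its best feasible assignment gives total 290.
Compare {H-α, H-β, H-δ}: its best feasible assignment gives total 312.
Every other set of open sites that can feasibly serve all demand totals ≥ 290 even under its best assignment. Minimum: 264.

264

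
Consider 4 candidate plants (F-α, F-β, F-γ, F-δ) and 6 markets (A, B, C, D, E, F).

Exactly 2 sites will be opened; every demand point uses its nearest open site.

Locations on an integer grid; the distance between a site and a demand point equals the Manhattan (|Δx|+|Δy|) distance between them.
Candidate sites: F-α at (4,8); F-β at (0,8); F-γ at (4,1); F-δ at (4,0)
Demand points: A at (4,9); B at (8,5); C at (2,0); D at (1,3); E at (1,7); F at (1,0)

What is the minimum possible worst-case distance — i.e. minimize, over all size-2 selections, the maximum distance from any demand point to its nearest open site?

7

Open {F-α, F-γ}.
  Farthest demand point is B at distance 7 (to F-α); all others are ≤ 7.
With {F-α, F-δ} the worst case is 7.
With {F-β, F-γ} the worst case is 8.
No size-2 selection achieves below 7.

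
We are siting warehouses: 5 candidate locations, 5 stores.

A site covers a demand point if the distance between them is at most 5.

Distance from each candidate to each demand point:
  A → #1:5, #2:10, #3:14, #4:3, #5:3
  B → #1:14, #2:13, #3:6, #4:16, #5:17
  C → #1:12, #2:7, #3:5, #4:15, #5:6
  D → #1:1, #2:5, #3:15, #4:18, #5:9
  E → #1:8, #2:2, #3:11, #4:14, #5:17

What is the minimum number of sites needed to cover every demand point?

Coverage sets (demand points within 5 of each site):
  A: {#1, #4, #5}
  B: {}
  C: {#3}
  D: {#1, #2}
  E: {#2}
No 2 sites suffice: every size-2 union leaves at least one demand point uncovered.
But {A, C, D} covers everything, so the minimum is 3.

3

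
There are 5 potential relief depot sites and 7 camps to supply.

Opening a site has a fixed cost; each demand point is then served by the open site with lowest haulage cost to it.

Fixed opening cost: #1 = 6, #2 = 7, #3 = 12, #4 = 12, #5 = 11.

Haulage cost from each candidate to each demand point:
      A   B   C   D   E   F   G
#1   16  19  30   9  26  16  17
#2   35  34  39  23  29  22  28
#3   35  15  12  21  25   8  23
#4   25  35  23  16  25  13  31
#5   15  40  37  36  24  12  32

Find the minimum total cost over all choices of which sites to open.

120

Open {#1, #3}: assign each demand point to its cheapest open site.
  A→#1 16, B→#3 15, C→#3 12, D→#1 9, E→#3 25, F→#3 8, G→#1 17
  haulage cost 102, fixed 18 → total 120.
Compare {#1, #2, #3}: haulage cost 102 + fixed 25 = 127.
Compare {#1, #3, #5}: haulage cost 100 + fixed 29 = 129.
Compare {#1, #3, #4}: haulage cost 102 + fixed 30 = 132.
All other subsets cost ≥ 127. Minimum total cost: 120.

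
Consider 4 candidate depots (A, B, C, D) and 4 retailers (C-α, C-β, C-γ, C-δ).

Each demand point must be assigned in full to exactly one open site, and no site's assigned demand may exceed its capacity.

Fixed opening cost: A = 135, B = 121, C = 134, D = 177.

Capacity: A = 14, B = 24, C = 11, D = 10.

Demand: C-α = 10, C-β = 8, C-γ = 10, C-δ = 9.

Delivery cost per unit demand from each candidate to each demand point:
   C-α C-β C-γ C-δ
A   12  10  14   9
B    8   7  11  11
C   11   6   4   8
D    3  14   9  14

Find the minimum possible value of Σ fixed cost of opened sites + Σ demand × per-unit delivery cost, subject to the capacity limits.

Open {A, B, C}; cheapest assignment that respects the capacities:
  A (cap 14, load 9): C-δ — cost 9×9 = 81
  B (cap 24, load 18): C-α, C-β — cost 10×8 + 8×7 = 136
  C (cap 11, load 10): C-γ — cost 10×4 = 40
  Shipping 257, fixed 390 → total 647.
  Any other capacity-feasible assignment to {A, B, C} ships for at least 257.
Compare {B, C, D}: its best feasible assignment gives total 657.
Compare {A, B, D}: its best feasible assignment gives total 710.
Every other set of open sites that can feasibly serve all demand totals ≥ 657 even under its best assignment. Minimum: 647.

647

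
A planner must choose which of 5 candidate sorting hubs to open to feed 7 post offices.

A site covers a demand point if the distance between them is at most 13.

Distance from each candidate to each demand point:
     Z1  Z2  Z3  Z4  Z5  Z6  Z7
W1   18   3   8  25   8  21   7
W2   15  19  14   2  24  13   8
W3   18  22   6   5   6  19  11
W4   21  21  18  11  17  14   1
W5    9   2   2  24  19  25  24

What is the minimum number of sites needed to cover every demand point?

Coverage sets (demand points within 13 of each site):
  W1: {Z2, Z3, Z5, Z7}
  W2: {Z4, Z6, Z7}
  W3: {Z3, Z4, Z5, Z7}
  W4: {Z4, Z7}
  W5: {Z1, Z2, Z3}
No 2 sites suffice: every size-2 union leaves at least one demand point uncovered.
But {W1, W2, W5} covers everything, so the minimum is 3.

3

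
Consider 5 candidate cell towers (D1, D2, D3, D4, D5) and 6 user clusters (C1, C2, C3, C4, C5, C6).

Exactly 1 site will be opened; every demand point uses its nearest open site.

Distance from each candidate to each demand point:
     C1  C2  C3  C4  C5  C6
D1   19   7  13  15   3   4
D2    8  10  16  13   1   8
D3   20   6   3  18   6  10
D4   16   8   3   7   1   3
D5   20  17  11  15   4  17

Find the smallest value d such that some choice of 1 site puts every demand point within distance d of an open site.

Open {D2}.
  Farthest demand point is C3 at distance 16 (to D2); all others are ≤ 16.
With {D4} the worst case is 16.
With {D1} the worst case is 19.
No size-1 selection achieves below 16.

16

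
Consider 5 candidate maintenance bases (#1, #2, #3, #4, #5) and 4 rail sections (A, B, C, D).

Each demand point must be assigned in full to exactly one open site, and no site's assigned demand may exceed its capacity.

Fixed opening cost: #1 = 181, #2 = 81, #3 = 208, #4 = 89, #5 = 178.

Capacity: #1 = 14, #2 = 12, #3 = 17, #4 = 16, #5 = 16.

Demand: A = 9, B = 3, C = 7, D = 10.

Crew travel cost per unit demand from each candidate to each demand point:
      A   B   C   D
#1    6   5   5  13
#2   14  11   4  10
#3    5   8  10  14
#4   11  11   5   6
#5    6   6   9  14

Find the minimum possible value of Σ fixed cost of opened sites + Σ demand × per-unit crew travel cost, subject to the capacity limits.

477

Open {#4, #5}; cheapest assignment that respects the capacities:
  #4 (cap 16, load 13): B, D — cost 3×11 + 10×6 = 93
  #5 (cap 16, load 16): A, C — cost 9×6 + 7×9 = 117
  Shipping 210, fixed 267 → total 477.
  Any other capacity-feasible assignment to {#4, #5} ships for at least 210.
Compare {#3, #4}: its best feasible assignment gives total 505.
Compare {#1, #2, #4}: its best feasible assignment gives total 508.
Every other set of open sites that can feasibly serve all demand totals ≥ 505 even under its best assignment. Minimum: 477.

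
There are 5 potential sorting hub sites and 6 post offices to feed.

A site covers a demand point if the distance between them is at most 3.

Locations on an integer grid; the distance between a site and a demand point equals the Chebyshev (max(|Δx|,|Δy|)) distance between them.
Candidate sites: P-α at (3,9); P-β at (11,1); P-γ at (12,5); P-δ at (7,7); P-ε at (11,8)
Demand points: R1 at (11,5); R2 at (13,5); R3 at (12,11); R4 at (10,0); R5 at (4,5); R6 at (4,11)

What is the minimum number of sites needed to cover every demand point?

4

Coverage sets (demand points within 3 of each site):
  P-α: {R6}
  P-β: {R4}
  P-γ: {R1, R2}
  P-δ: {R5}
  P-ε: {R1, R2, R3}
No 3 sites suffice: every size-3 union leaves at least one demand point uncovered.
But {P-α, P-β, P-δ, P-ε} covers everything, so the minimum is 4.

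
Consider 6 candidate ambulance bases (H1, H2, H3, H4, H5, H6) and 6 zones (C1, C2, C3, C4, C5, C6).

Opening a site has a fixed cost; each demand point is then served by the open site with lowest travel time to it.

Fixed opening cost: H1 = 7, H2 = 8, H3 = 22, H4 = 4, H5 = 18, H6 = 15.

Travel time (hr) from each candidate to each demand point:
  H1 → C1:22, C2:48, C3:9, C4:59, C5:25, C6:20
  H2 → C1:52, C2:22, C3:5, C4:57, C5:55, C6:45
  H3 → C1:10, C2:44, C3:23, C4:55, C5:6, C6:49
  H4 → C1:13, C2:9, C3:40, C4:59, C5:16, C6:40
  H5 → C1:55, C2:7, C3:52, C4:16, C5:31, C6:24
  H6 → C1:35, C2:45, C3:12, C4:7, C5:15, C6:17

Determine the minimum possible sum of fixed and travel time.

92

Open {H4, H6}: assign each demand point to its cheapest open site.
  C1→H4 13, C2→H4 9, C3→H6 12, C4→H6 7, C5→H6 15, C6→H6 17
  travel time 73, fixed 19 → total 92.
Compare {H2, H4, H6}: travel time 66 + fixed 27 = 93.
Compare {H1, H4, H6}: travel time 70 + fixed 26 = 96.
Compare {H1, H2, H4, H6}: travel time 66 + fixed 34 = 100.
All other subsets cost ≥ 93. Minimum total cost: 92.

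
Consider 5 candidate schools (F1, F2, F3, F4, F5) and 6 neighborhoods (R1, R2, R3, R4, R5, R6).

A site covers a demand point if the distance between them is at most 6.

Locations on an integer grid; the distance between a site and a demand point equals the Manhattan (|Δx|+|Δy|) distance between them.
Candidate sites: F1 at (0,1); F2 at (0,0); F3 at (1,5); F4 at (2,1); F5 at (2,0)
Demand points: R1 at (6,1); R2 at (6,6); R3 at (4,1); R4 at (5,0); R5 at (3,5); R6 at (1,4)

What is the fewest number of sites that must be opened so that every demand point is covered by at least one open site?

Coverage sets (demand points within 6 of each site):
  F1: {R1, R3, R4, R6}
  F2: {R3, R4, R6}
  F3: {R2, R5, R6}
  F4: {R1, R3, R4, R5, R6}
  F5: {R1, R3, R4, R5, R6}
No single site covers all 6 demand points.
But {F1, F3} covers everything, so the minimum is 2.

2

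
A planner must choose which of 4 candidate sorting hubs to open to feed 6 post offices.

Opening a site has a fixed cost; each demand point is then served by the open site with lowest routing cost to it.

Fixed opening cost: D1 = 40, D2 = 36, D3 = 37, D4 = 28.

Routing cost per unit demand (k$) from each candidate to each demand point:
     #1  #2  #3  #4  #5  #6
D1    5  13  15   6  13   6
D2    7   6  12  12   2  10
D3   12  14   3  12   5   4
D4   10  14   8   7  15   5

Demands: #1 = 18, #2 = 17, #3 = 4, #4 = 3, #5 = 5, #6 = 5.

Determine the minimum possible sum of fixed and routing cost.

365

Open {D1, D2, D3}: assign each demand point to its cheapest open site.
  #1→D1 18×5=90, #2→D2 17×6=102, #3→D3 4×3=12, #4→D1 3×6=18, #5→D2 5×2=10, #6→D3 5×4=20
  routing cost 252, fixed 113 → total 365.
Compare {D1, D2}: routing cost 298 + fixed 76 = 374.
Compare {D2, D3}: routing cost 306 + fixed 73 = 379.
Compare {D2, D4}: routing cost 316 + fixed 64 = 380.
All other subsets cost ≥ 374. Minimum total cost: 365.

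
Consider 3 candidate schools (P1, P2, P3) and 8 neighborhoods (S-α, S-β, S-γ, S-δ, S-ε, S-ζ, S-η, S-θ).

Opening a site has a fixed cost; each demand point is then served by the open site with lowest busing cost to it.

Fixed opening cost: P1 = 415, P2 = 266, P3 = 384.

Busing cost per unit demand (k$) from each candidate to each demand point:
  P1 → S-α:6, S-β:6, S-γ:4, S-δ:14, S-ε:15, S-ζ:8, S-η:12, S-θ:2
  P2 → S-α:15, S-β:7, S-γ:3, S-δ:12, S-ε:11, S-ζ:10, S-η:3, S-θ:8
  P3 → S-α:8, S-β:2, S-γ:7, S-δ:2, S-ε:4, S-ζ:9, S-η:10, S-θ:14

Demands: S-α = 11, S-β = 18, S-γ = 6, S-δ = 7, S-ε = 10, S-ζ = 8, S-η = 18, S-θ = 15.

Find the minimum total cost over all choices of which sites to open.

Open {P2}: assign each demand point to its cheapest open site.
  S-α→P2 11×15=165, S-β→P2 18×7=126, S-γ→P2 6×3=18, S-δ→P2 7×12=84, S-ε→P2 10×11=110, S-ζ→P2 8×10=80, S-η→P2 18×3=54, S-θ→P2 15×8=120
  busing cost 757, fixed 266 → total 1023.
Compare {P3}: busing cost 682 + fixed 384 = 1066.
Compare {P2, P3}: busing cost 442 + fixed 650 = 1092.
Compare {P1}: busing cost 756 + fixed 415 = 1171.
All other subsets cost ≥ 1066. Minimum total cost: 1023.

1023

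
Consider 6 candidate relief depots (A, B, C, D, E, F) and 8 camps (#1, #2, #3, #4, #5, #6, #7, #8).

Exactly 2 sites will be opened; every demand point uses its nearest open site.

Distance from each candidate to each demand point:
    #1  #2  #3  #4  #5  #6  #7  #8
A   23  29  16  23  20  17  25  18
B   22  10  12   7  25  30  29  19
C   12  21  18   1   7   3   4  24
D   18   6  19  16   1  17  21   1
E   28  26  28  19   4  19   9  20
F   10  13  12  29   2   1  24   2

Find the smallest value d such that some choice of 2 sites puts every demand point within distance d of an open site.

Open {C, F}.
  Farthest demand point is #2 at distance 13 (to F); all others are ≤ 13.
With {C, D} the worst case is 18.
With {B, C} the worst case is 19.
No size-2 selection achieves below 13.

13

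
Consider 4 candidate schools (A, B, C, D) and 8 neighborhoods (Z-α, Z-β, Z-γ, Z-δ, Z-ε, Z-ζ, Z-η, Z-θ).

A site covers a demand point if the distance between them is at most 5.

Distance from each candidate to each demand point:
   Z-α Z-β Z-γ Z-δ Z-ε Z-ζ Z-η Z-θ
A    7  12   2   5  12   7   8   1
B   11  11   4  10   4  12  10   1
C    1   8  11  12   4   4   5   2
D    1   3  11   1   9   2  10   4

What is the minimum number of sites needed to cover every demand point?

Coverage sets (demand points within 5 of each site):
  A: {Z-γ, Z-δ, Z-θ}
  B: {Z-γ, Z-ε, Z-θ}
  C: {Z-α, Z-ε, Z-ζ, Z-η, Z-θ}
  D: {Z-α, Z-β, Z-δ, Z-ζ, Z-θ}
No 2 sites suffice: every size-2 union leaves at least one demand point uncovered.
But {A, C, D} covers everything, so the minimum is 3.

3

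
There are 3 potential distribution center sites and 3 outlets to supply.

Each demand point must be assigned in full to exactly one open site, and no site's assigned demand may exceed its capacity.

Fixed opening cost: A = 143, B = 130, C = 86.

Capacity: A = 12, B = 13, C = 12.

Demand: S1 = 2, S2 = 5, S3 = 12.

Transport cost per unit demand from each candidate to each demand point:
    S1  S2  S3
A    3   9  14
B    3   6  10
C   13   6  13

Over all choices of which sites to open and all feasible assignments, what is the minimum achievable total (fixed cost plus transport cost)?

Open {B, C}; cheapest assignment that respects the capacities:
  B (cap 13, load 12): S3 — cost 12×10 = 120
  C (cap 12, load 7): S1, S2 — cost 2×13 + 5×6 = 56
  Shipping 176, fixed 216 → total 392.
  Any other capacity-feasible assignment to {B, C} ships for at least 176.
Compare {A, C}: its best feasible assignment gives total 436.
Compare {A, B}: its best feasible assignment gives total 444.
Every other set of open sites that can feasibly serve all demand totals ≥ 436 even under its best assignment. Minimum: 392.

392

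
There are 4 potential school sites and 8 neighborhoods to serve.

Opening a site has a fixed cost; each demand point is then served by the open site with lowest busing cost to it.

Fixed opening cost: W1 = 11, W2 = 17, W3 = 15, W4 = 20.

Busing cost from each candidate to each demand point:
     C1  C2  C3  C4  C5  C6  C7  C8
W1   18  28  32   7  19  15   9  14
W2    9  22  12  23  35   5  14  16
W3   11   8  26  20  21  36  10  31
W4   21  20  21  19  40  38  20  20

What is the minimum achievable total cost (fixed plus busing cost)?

Open {W1, W2}: assign each demand point to its cheapest open site.
  C1→W2 9, C2→W2 22, C3→W2 12, C4→W1 7, C5→W1 19, C6→W2 5, C7→W1 9, C8→W1 14
  busing cost 97, fixed 28 → total 125.
Compare {W1, W2, W3}: busing cost 83 + fixed 43 = 126.
Compare {W2, W3}: busing cost 101 + fixed 32 = 133.
Compare {W1, W3}: busing cost 109 + fixed 26 = 135.
All other subsets cost ≥ 126. Minimum total cost: 125.

125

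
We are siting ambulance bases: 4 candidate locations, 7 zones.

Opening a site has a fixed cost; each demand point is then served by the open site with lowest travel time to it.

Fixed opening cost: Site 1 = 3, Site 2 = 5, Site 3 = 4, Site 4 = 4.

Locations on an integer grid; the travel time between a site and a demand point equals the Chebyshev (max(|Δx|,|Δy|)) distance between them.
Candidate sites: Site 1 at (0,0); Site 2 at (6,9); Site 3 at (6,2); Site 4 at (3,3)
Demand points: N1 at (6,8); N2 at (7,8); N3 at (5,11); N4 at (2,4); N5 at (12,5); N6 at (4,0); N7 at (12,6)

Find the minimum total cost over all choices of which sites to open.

Open {Site 2, Site 4}: assign each demand point to its cheapest open site.
  N1→Site 2 1, N2→Site 2 1, N3→Site 2 2, N4→Site 4 1, N5→Site 2 6, N6→Site 4 3, N7→Site 2 6
  travel time 20, fixed 9 → total 29.
Compare {Site 2, Site 3}: travel time 22 + fixed 9 = 31.
Compare {Site 1, Site 2}: travel time 24 + fixed 8 = 32.
Compare {Site 1, Site 2, Site 4}: travel time 20 + fixed 12 = 32.
All other subsets cost ≥ 31. Minimum total cost: 29.

29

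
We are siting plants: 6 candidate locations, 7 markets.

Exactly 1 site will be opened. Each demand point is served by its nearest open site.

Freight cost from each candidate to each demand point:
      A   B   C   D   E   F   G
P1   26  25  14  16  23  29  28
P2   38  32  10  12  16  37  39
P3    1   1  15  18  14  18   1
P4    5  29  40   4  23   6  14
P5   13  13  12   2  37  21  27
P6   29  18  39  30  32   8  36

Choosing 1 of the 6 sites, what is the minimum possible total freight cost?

Open {P3}.
  A→P3 1, B→P3 1, C→P3 15, D→P3 18, E→P3 14, F→P3 18, G→P3 1  ⇒ total 68.
Compare {P4}: total 121.
Compare {P5}: total 125.
No size-1 selection does better; minimum is 68.

68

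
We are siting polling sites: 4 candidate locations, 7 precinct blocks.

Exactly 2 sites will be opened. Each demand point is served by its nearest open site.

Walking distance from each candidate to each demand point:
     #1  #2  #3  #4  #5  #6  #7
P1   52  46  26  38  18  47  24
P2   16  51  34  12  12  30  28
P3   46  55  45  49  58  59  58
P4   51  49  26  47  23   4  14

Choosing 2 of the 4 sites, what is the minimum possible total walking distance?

Open {P2, P4}.
  #1→P2 16, #2→P4 49, #3→P4 26, #4→P2 12, #5→P2 12, #6→P4 4, #7→P4 14  ⇒ total 133.
Compare {P1, P2}: total 166.
Compare {P2, P3}: total 183.
No size-2 selection does better; minimum is 133.

133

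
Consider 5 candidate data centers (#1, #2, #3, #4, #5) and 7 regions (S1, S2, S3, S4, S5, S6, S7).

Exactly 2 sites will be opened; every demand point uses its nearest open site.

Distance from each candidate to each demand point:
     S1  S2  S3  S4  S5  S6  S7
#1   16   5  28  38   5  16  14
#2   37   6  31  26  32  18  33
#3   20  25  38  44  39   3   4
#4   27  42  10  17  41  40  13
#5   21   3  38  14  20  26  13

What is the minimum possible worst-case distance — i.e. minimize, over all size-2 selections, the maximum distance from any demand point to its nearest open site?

17

Open {#1, #4}.
  Farthest demand point is S4 at distance 17 (to #4); all others are ≤ 17.
With {#4, #5} the worst case is 26.
With {#1, #2} the worst case is 28.
No size-2 selection achieves below 17.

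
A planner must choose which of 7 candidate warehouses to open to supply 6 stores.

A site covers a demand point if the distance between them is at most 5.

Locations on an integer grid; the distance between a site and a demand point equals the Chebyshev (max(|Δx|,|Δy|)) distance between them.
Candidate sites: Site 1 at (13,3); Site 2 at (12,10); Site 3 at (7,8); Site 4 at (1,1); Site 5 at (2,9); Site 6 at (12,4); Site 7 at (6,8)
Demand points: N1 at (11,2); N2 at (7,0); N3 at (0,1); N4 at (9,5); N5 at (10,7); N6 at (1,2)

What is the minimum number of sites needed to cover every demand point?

Coverage sets (demand points within 5 of each site):
  Site 1: {N1, N4, N5}
  Site 2: {N4, N5}
  Site 3: {N4, N5}
  Site 4: {N3, N6}
  Site 5: {}
  Site 6: {N1, N2, N4, N5}
  Site 7: {N4, N5}
No single site covers all 6 demand points.
But {Site 4, Site 6} covers everything, so the minimum is 2.

2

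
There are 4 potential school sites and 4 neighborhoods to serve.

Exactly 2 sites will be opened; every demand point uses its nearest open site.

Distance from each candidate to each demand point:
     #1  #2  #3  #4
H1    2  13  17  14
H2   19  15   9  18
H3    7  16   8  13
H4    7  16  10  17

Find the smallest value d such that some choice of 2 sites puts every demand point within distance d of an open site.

Open {H1, H3}.
  Farthest demand point is #2 at distance 13 (to H1); all others are ≤ 13.
With {H1, H2} the worst case is 14.
With {H1, H4} the worst case is 14.
No size-2 selection achieves below 13.

13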